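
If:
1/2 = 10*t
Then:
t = 1/20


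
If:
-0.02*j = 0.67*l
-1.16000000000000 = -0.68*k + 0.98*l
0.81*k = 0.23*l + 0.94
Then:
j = 15.79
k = 1.03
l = -0.47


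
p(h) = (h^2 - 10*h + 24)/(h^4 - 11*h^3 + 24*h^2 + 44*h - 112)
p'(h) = (2*h - 10)/(h^4 - 11*h^3 + 24*h^2 + 44*h - 112) + (h^2 - 10*h + 24)*(-4*h^3 + 33*h^2 - 48*h - 44)/(h^4 - 11*h^3 + 24*h^2 + 44*h - 112)^2 = (-2*h^3 + 25*h^2 - 84*h + 4)/(h^6 - 14*h^5 + 41*h^4 + 112*h^3 - 376*h^2 - 224*h + 784)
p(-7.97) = 0.02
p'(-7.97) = 0.00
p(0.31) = -0.22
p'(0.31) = -0.03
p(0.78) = -0.25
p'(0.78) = -0.11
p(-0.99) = -0.29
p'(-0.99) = 0.20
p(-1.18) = -0.34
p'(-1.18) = 0.31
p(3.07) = 0.14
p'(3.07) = -0.17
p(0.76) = -0.25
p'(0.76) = -0.10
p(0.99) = -0.28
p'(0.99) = -0.17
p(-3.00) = 0.18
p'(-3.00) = 0.21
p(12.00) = 0.01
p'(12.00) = 0.00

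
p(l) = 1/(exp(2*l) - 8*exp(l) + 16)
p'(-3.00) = 0.00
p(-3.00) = 0.06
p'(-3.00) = 0.00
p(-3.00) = 0.06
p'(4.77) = -0.00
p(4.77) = 0.00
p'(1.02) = 3.00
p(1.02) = 0.66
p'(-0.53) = 0.03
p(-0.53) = 0.09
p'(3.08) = -0.01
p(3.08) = 0.00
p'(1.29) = 146.73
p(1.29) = 7.42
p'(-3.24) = 0.00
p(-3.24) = 0.06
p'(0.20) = 0.11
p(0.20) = 0.13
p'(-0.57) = 0.03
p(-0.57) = 0.08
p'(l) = (-2*exp(2*l) + 8*exp(l))/(exp(2*l) - 8*exp(l) + 16)^2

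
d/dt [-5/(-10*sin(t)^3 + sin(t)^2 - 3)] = 10*(1 - 15*sin(t))*sin(t)*cos(t)/(10*sin(t)^3 - sin(t)^2 + 3)^2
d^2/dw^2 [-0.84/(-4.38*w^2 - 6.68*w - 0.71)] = (-32.229792*w^2 - 49.154112*w + 0.84*(8.76*w + 6.68)*(17.52*w + 13.36) - 5.224464)/(4.38*w^2 + 6.68*w + 0.71)^3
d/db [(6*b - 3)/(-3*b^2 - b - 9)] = 3*(6*b^2 - 6*b - 19)/(9*b^4 + 6*b^3 + 55*b^2 + 18*b + 81)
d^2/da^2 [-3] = 0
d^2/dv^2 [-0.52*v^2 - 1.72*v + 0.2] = -1.04000000000000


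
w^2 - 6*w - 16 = (w - 8)*(w + 2)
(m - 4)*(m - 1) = m^2 - 5*m + 4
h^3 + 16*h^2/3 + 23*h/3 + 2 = (h + 1/3)*(h + 2)*(h + 3)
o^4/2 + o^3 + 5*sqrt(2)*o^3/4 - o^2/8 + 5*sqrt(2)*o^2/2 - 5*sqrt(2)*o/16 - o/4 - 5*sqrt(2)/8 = (o/2 + 1)*(o - 1/2)*(o + 1/2)*(o + 5*sqrt(2)/2)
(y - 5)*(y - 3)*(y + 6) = y^3 - 2*y^2 - 33*y + 90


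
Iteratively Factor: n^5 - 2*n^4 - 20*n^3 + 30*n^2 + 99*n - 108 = (n - 1)*(n^4 - n^3 - 21*n^2 + 9*n + 108) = (n - 3)*(n - 1)*(n^3 + 2*n^2 - 15*n - 36) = (n - 3)*(n - 1)*(n + 3)*(n^2 - n - 12) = (n - 3)*(n - 1)*(n + 3)^2*(n - 4)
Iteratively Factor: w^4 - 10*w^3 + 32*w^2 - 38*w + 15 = (w - 5)*(w^3 - 5*w^2 + 7*w - 3) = (w - 5)*(w - 1)*(w^2 - 4*w + 3) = (w - 5)*(w - 3)*(w - 1)*(w - 1)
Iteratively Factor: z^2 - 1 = (z + 1)*(z - 1)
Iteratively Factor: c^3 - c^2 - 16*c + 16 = (c + 4)*(c^2 - 5*c + 4) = (c - 1)*(c + 4)*(c - 4)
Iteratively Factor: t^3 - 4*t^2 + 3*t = (t)*(t^2 - 4*t + 3) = t*(t - 3)*(t - 1)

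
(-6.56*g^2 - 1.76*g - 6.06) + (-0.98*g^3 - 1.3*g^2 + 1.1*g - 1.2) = -0.98*g^3 - 7.86*g^2 - 0.66*g - 7.26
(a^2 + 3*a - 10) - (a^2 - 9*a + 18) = 12*a - 28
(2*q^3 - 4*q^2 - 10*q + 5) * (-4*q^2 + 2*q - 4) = -8*q^5 + 20*q^4 + 24*q^3 - 24*q^2 + 50*q - 20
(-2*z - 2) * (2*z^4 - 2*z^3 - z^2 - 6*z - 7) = -4*z^5 + 6*z^3 + 14*z^2 + 26*z + 14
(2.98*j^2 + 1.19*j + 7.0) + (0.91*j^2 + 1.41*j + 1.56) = 3.89*j^2 + 2.6*j + 8.56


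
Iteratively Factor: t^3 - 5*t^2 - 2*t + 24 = (t - 4)*(t^2 - t - 6) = (t - 4)*(t + 2)*(t - 3)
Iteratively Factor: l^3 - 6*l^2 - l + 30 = (l - 5)*(l^2 - l - 6) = (l - 5)*(l + 2)*(l - 3)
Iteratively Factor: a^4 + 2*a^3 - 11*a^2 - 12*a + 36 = (a - 2)*(a^3 + 4*a^2 - 3*a - 18) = (a - 2)^2*(a^2 + 6*a + 9) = (a - 2)^2*(a + 3)*(a + 3)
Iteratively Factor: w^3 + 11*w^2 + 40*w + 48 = (w + 4)*(w^2 + 7*w + 12) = (w + 4)^2*(w + 3)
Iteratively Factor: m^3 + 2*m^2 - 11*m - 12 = (m - 3)*(m^2 + 5*m + 4) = (m - 3)*(m + 1)*(m + 4)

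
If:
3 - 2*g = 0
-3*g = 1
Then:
No Solution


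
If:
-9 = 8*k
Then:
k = -9/8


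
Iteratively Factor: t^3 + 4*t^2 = (t)*(t^2 + 4*t) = t^2*(t + 4)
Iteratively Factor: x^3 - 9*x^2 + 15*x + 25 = (x - 5)*(x^2 - 4*x - 5) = (x - 5)^2*(x + 1)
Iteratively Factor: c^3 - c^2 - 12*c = (c + 3)*(c^2 - 4*c) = c*(c + 3)*(c - 4)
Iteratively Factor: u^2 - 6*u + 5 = (u - 5)*(u - 1)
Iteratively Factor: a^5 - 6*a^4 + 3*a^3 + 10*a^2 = (a - 5)*(a^4 - a^3 - 2*a^2) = (a - 5)*(a - 2)*(a^3 + a^2) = a*(a - 5)*(a - 2)*(a^2 + a) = a*(a - 5)*(a - 2)*(a + 1)*(a)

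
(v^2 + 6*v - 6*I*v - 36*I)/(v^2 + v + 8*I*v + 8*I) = (v^2 + 6*v*(1 - I) - 36*I)/(v^2 + v*(1 + 8*I) + 8*I)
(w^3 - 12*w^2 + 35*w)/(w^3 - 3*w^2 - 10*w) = (w - 7)/(w + 2)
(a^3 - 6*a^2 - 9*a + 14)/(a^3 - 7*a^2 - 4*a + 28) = (a - 1)/(a - 2)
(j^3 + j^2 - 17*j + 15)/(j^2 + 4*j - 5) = j - 3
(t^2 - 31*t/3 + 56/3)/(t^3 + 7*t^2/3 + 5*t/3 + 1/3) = (3*t^2 - 31*t + 56)/(3*t^3 + 7*t^2 + 5*t + 1)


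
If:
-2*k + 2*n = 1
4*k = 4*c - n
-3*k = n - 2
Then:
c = 19/32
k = 3/8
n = 7/8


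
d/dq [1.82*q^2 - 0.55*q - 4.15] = 3.64*q - 0.55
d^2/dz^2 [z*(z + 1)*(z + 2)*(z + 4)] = 12*z^2 + 42*z + 28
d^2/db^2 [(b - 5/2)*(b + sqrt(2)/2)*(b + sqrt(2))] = 6*b - 5 + 3*sqrt(2)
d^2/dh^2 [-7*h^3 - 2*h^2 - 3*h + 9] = -42*h - 4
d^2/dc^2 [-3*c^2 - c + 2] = -6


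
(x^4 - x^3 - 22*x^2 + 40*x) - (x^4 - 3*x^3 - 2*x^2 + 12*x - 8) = 2*x^3 - 20*x^2 + 28*x + 8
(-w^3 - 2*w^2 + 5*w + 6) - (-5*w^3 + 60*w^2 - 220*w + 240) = 4*w^3 - 62*w^2 + 225*w - 234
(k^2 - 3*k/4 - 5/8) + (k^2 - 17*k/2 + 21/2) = 2*k^2 - 37*k/4 + 79/8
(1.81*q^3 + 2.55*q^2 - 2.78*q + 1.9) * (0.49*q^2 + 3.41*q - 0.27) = 0.8869*q^5 + 7.4216*q^4 + 6.8446*q^3 - 9.2373*q^2 + 7.2296*q - 0.513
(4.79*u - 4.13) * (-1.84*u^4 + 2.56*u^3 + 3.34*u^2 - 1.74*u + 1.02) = -8.8136*u^5 + 19.8616*u^4 + 5.4258*u^3 - 22.1288*u^2 + 12.072*u - 4.2126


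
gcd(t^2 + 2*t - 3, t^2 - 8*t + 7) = t - 1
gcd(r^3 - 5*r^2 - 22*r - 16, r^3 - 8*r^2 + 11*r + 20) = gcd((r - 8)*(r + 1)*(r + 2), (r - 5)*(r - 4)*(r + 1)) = r + 1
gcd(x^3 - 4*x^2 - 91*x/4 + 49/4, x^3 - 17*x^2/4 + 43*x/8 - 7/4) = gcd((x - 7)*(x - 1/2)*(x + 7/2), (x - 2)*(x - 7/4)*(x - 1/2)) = x - 1/2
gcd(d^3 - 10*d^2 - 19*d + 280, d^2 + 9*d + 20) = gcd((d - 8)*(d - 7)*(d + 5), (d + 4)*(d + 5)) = d + 5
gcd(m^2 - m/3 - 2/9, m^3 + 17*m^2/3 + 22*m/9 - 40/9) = m - 2/3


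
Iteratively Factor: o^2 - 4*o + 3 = (o - 1)*(o - 3)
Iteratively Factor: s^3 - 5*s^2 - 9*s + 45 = (s - 5)*(s^2 - 9) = (s - 5)*(s - 3)*(s + 3)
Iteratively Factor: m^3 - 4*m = (m)*(m^2 - 4) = m*(m - 2)*(m + 2)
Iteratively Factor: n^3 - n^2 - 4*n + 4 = (n - 1)*(n^2 - 4) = (n - 2)*(n - 1)*(n + 2)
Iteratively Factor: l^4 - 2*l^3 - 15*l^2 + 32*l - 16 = (l + 4)*(l^3 - 6*l^2 + 9*l - 4) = (l - 4)*(l + 4)*(l^2 - 2*l + 1) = (l - 4)*(l - 1)*(l + 4)*(l - 1)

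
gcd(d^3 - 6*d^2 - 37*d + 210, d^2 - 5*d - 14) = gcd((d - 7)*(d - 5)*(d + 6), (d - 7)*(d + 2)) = d - 7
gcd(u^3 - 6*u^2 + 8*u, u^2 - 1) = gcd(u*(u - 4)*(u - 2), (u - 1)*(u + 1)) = 1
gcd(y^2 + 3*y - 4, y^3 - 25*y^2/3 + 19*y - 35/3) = y - 1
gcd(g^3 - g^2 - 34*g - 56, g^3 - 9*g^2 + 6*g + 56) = g^2 - 5*g - 14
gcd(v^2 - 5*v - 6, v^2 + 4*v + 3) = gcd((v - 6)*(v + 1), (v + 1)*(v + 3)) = v + 1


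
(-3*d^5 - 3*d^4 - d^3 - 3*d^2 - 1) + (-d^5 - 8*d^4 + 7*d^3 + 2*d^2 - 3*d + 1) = -4*d^5 - 11*d^4 + 6*d^3 - d^2 - 3*d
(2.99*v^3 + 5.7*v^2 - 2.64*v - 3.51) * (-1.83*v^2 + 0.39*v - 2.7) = -5.4717*v^5 - 9.2649*v^4 - 1.0188*v^3 - 9.9963*v^2 + 5.7591*v + 9.477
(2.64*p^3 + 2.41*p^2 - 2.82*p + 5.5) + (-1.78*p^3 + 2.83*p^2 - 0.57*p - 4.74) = 0.86*p^3 + 5.24*p^2 - 3.39*p + 0.76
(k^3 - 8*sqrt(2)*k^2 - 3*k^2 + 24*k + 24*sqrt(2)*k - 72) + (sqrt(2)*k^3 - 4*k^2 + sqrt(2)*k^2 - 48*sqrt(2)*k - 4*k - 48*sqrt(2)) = k^3 + sqrt(2)*k^3 - 7*sqrt(2)*k^2 - 7*k^2 - 24*sqrt(2)*k + 20*k - 72 - 48*sqrt(2)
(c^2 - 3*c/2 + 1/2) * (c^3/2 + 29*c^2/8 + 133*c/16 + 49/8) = c^5/2 + 23*c^4/8 + 25*c^3/8 - 145*c^2/32 - 161*c/32 + 49/16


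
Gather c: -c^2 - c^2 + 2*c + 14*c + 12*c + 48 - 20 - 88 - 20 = -2*c^2 + 28*c - 80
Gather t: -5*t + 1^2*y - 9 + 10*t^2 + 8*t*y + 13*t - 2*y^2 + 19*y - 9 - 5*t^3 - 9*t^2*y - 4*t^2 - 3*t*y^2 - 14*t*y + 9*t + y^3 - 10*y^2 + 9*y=-5*t^3 + t^2*(6 - 9*y) + t*(-3*y^2 - 6*y + 17) + y^3 - 12*y^2 + 29*y - 18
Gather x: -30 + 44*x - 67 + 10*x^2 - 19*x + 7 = 10*x^2 + 25*x - 90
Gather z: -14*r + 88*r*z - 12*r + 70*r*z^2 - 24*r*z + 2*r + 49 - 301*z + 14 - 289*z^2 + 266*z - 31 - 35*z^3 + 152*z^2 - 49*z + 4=-24*r - 35*z^3 + z^2*(70*r - 137) + z*(64*r - 84) + 36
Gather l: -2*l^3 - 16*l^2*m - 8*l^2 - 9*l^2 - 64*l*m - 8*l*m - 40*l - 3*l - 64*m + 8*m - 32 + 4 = -2*l^3 + l^2*(-16*m - 17) + l*(-72*m - 43) - 56*m - 28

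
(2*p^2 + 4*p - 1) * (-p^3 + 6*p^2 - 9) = -2*p^5 + 8*p^4 + 25*p^3 - 24*p^2 - 36*p + 9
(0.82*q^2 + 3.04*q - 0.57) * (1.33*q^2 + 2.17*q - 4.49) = 1.0906*q^4 + 5.8226*q^3 + 2.1569*q^2 - 14.8865*q + 2.5593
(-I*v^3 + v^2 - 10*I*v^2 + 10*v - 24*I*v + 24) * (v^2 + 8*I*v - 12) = -I*v^5 + 9*v^4 - 10*I*v^4 + 90*v^3 - 4*I*v^3 + 204*v^2 + 200*I*v^2 - 120*v + 480*I*v - 288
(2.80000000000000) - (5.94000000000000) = -3.14000000000000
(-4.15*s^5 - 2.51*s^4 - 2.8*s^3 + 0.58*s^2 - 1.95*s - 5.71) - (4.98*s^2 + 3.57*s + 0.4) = -4.15*s^5 - 2.51*s^4 - 2.8*s^3 - 4.4*s^2 - 5.52*s - 6.11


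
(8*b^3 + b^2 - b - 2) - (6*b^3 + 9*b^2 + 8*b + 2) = 2*b^3 - 8*b^2 - 9*b - 4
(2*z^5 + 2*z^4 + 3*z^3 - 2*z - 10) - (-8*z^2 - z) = 2*z^5 + 2*z^4 + 3*z^3 + 8*z^2 - z - 10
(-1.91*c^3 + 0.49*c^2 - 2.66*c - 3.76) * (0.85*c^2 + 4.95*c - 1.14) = -1.6235*c^5 - 9.038*c^4 + 2.3419*c^3 - 16.9216*c^2 - 15.5796*c + 4.2864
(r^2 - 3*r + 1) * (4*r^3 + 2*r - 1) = 4*r^5 - 12*r^4 + 6*r^3 - 7*r^2 + 5*r - 1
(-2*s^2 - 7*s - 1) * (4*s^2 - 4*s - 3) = -8*s^4 - 20*s^3 + 30*s^2 + 25*s + 3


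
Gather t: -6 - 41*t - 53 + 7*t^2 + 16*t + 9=7*t^2 - 25*t - 50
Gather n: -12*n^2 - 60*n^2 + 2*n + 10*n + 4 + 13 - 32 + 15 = -72*n^2 + 12*n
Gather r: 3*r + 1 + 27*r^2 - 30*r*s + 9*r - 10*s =27*r^2 + r*(12 - 30*s) - 10*s + 1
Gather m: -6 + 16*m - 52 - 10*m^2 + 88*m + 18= -10*m^2 + 104*m - 40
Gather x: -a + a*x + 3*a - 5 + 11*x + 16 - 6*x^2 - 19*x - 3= 2*a - 6*x^2 + x*(a - 8) + 8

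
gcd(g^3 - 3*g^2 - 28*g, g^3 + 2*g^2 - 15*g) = g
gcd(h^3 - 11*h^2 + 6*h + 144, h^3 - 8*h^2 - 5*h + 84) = h + 3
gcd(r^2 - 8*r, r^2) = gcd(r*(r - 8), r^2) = r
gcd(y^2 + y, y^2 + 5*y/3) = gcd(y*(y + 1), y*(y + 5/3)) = y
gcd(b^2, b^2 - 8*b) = b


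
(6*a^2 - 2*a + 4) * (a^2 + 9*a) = 6*a^4 + 52*a^3 - 14*a^2 + 36*a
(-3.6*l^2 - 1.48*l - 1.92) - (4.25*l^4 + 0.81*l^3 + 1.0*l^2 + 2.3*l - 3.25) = -4.25*l^4 - 0.81*l^3 - 4.6*l^2 - 3.78*l + 1.33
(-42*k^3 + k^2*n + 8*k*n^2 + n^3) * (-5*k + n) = 210*k^4 - 47*k^3*n - 39*k^2*n^2 + 3*k*n^3 + n^4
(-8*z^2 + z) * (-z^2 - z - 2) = 8*z^4 + 7*z^3 + 15*z^2 - 2*z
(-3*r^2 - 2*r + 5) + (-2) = -3*r^2 - 2*r + 3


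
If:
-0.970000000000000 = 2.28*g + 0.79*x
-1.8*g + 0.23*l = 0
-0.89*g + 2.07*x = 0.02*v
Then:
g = -0.346491228070175*x - 0.425438596491228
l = -2.7116704805492*x - 3.32951945080092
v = 118.918859649123*x + 18.9320175438597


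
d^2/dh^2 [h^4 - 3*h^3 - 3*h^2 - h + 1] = 12*h^2 - 18*h - 6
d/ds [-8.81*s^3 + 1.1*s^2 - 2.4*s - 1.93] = -26.43*s^2 + 2.2*s - 2.4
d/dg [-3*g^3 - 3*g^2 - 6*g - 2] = -9*g^2 - 6*g - 6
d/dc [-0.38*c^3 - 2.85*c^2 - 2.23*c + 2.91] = -1.14*c^2 - 5.7*c - 2.23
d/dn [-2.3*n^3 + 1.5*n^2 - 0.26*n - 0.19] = -6.9*n^2 + 3.0*n - 0.26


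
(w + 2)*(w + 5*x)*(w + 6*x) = w^3 + 11*w^2*x + 2*w^2 + 30*w*x^2 + 22*w*x + 60*x^2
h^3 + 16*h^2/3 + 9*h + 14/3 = (h + 1)*(h + 2)*(h + 7/3)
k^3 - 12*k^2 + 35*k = k*(k - 7)*(k - 5)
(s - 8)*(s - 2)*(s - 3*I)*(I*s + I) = I*s^4 + 3*s^3 - 9*I*s^3 - 27*s^2 + 6*I*s^2 + 18*s + 16*I*s + 48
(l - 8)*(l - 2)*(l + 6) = l^3 - 4*l^2 - 44*l + 96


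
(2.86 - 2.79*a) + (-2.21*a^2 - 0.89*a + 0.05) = -2.21*a^2 - 3.68*a + 2.91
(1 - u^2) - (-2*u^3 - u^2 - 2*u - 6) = 2*u^3 + 2*u + 7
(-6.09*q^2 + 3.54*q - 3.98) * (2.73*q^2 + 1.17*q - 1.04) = -16.6257*q^4 + 2.5389*q^3 - 0.389999999999999*q^2 - 8.3382*q + 4.1392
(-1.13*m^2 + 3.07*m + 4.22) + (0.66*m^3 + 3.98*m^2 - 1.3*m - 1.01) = 0.66*m^3 + 2.85*m^2 + 1.77*m + 3.21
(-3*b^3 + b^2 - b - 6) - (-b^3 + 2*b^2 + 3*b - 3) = -2*b^3 - b^2 - 4*b - 3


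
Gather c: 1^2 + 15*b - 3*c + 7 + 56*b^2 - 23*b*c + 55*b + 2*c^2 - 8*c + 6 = 56*b^2 + 70*b + 2*c^2 + c*(-23*b - 11) + 14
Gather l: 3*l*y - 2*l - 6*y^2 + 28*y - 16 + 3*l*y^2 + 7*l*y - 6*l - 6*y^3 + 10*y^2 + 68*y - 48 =l*(3*y^2 + 10*y - 8) - 6*y^3 + 4*y^2 + 96*y - 64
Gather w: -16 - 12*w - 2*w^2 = -2*w^2 - 12*w - 16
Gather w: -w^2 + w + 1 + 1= -w^2 + w + 2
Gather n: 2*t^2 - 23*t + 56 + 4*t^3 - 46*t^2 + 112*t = 4*t^3 - 44*t^2 + 89*t + 56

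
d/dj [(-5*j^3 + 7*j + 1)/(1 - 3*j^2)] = (15*j^4 + 6*j^2 + 6*j + 7)/(9*j^4 - 6*j^2 + 1)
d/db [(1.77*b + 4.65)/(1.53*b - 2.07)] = (22.311288 - 16.490952*b)/(1.53*b - 2.07)^3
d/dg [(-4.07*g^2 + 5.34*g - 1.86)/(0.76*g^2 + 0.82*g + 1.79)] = (-7.3958*g^2 - 11.7434*g + 11.0838)/(0.5776*g^4 + 1.2464*g^3 + 3.3932*g^2 + 2.9356*g + 3.2041)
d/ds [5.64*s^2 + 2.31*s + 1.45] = 11.28*s + 2.31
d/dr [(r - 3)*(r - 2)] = 2*r - 5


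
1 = 1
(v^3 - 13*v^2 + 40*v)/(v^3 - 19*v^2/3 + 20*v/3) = 3*(v - 8)/(3*v - 4)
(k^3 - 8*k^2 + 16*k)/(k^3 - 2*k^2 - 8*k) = (k - 4)/(k + 2)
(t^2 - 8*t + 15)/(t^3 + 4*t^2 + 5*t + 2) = (t^2 - 8*t + 15)/(t^3 + 4*t^2 + 5*t + 2)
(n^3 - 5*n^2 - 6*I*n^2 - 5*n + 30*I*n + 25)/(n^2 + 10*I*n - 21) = (n^3 + n^2*(-5 - 6*I) + n*(-5 + 30*I) + 25)/(n^2 + 10*I*n - 21)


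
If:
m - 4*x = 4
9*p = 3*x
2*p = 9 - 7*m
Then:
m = 58/43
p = -19/86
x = -57/86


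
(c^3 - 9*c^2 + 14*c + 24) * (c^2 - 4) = c^5 - 9*c^4 + 10*c^3 + 60*c^2 - 56*c - 96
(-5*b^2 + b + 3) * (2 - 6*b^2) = 30*b^4 - 6*b^3 - 28*b^2 + 2*b + 6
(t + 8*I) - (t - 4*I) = 12*I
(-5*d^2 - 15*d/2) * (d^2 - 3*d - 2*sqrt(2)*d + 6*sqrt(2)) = -5*d^4 + 15*d^3/2 + 10*sqrt(2)*d^3 - 15*sqrt(2)*d^2 + 45*d^2/2 - 45*sqrt(2)*d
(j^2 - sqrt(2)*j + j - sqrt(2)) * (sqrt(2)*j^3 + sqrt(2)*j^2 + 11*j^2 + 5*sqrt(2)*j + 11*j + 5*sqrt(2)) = sqrt(2)*j^5 + 2*sqrt(2)*j^4 + 9*j^4 - 5*sqrt(2)*j^3 + 18*j^3 - 12*sqrt(2)*j^2 - j^2 - 20*j - 6*sqrt(2)*j - 10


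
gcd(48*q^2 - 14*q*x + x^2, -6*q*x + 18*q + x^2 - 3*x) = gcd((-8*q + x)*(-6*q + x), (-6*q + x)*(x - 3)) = -6*q + x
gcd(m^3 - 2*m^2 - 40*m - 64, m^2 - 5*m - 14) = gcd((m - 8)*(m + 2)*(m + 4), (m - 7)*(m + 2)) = m + 2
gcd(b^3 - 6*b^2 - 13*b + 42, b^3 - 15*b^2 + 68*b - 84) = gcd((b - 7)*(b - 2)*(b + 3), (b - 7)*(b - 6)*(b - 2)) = b^2 - 9*b + 14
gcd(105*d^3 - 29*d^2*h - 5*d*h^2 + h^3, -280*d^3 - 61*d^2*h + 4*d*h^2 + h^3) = 5*d + h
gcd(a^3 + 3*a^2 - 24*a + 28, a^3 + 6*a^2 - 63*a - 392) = a + 7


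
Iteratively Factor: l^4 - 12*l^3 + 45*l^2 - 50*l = (l - 2)*(l^3 - 10*l^2 + 25*l) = (l - 5)*(l - 2)*(l^2 - 5*l) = (l - 5)^2*(l - 2)*(l)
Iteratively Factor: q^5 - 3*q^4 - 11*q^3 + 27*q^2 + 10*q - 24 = (q - 4)*(q^4 + q^3 - 7*q^2 - q + 6) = (q - 4)*(q - 2)*(q^3 + 3*q^2 - q - 3) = (q - 4)*(q - 2)*(q - 1)*(q^2 + 4*q + 3) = (q - 4)*(q - 2)*(q - 1)*(q + 3)*(q + 1)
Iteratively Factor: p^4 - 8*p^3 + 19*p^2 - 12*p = (p - 3)*(p^3 - 5*p^2 + 4*p) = p*(p - 3)*(p^2 - 5*p + 4) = p*(p - 4)*(p - 3)*(p - 1)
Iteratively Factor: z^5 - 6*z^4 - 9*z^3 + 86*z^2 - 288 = (z - 4)*(z^4 - 2*z^3 - 17*z^2 + 18*z + 72) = (z - 4)*(z + 2)*(z^3 - 4*z^2 - 9*z + 36) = (z - 4)*(z + 2)*(z + 3)*(z^2 - 7*z + 12) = (z - 4)^2*(z + 2)*(z + 3)*(z - 3)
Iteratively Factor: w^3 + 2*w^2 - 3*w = (w)*(w^2 + 2*w - 3) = w*(w + 3)*(w - 1)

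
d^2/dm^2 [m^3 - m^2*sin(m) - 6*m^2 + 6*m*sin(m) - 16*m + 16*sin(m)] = m^2*sin(m) - 6*m*sin(m) - 4*m*cos(m) + 6*m - 18*sin(m) + 12*cos(m) - 12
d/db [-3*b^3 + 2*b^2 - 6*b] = -9*b^2 + 4*b - 6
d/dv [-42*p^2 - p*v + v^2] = -p + 2*v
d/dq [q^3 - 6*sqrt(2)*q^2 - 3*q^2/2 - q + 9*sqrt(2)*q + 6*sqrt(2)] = 3*q^2 - 12*sqrt(2)*q - 3*q - 1 + 9*sqrt(2)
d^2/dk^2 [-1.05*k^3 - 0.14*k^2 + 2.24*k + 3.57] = -6.3*k - 0.28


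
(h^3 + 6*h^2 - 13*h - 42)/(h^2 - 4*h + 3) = (h^2 + 9*h + 14)/(h - 1)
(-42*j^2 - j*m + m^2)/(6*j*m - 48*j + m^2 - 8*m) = (-7*j + m)/(m - 8)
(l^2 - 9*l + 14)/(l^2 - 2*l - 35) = (l - 2)/(l + 5)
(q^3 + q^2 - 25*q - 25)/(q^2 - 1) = (q^2 - 25)/(q - 1)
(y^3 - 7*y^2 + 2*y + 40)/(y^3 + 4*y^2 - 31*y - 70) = (y - 4)/(y + 7)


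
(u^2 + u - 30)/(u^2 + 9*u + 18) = (u - 5)/(u + 3)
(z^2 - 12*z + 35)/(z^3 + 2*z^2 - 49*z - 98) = (z - 5)/(z^2 + 9*z + 14)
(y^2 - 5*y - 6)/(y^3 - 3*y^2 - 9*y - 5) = (y - 6)/(y^2 - 4*y - 5)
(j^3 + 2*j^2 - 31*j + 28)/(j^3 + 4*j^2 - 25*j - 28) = (j - 1)/(j + 1)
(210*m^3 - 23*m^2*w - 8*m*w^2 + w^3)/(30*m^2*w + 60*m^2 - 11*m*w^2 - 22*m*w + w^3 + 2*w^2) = (-35*m^2 - 2*m*w + w^2)/(-5*m*w - 10*m + w^2 + 2*w)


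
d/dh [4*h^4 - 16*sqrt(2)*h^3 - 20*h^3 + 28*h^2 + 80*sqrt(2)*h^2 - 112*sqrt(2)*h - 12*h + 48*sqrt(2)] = 16*h^3 - 48*sqrt(2)*h^2 - 60*h^2 + 56*h + 160*sqrt(2)*h - 112*sqrt(2) - 12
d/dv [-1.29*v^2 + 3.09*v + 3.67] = 3.09 - 2.58*v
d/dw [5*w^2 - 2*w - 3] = 10*w - 2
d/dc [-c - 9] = -1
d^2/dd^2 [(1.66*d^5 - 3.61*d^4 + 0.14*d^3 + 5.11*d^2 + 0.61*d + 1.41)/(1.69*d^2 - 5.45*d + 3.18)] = (28.446756*d^7 - 265.251922*d^6 + 951.754326*d^5 - 1622.845122*d^4 + 1441.197916*d^3 - 593.237574*d^2 - 89.0959860000001*d + 193.098354)/(4.826809*d^6 - 46.697235*d^5 + 177.838869*d^4 - 337.614965*d^3 + 334.631718*d^2 - 165.33774*d + 32.157432)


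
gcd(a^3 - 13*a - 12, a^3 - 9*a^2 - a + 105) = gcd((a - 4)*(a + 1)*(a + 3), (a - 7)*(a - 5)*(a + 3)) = a + 3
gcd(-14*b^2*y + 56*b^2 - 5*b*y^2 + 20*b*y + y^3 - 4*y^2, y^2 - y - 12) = y - 4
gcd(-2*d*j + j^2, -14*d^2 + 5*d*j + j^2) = 2*d - j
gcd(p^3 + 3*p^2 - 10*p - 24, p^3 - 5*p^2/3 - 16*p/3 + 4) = p^2 - p - 6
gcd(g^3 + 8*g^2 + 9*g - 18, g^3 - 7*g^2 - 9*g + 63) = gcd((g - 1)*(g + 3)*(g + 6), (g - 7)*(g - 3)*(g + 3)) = g + 3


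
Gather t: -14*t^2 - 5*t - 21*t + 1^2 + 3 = -14*t^2 - 26*t + 4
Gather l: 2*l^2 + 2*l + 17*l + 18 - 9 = 2*l^2 + 19*l + 9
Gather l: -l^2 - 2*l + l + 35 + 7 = -l^2 - l + 42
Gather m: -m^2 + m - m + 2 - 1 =1 - m^2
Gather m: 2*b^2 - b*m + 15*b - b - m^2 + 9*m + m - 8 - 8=2*b^2 + 14*b - m^2 + m*(10 - b) - 16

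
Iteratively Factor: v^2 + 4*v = (v)*(v + 4)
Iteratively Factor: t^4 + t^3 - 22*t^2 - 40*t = (t + 4)*(t^3 - 3*t^2 - 10*t) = (t + 2)*(t + 4)*(t^2 - 5*t) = (t - 5)*(t + 2)*(t + 4)*(t)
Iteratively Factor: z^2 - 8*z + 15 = (z - 5)*(z - 3)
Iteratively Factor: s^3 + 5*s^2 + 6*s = (s + 2)*(s^2 + 3*s) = s*(s + 2)*(s + 3)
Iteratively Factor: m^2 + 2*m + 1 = (m + 1)*(m + 1)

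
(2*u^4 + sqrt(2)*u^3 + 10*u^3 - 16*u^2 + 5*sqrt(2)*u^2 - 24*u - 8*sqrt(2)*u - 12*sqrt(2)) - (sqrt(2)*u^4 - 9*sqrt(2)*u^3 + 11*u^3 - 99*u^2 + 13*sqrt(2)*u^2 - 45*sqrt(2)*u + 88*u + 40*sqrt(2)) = -sqrt(2)*u^4 + 2*u^4 - u^3 + 10*sqrt(2)*u^3 - 8*sqrt(2)*u^2 + 83*u^2 - 112*u + 37*sqrt(2)*u - 52*sqrt(2)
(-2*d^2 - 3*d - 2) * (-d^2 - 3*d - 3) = 2*d^4 + 9*d^3 + 17*d^2 + 15*d + 6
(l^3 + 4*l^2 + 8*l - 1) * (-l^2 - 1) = -l^5 - 4*l^4 - 9*l^3 - 3*l^2 - 8*l + 1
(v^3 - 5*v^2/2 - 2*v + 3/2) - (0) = v^3 - 5*v^2/2 - 2*v + 3/2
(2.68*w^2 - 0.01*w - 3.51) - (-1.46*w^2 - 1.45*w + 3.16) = 4.14*w^2 + 1.44*w - 6.67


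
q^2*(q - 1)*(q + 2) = q^4 + q^3 - 2*q^2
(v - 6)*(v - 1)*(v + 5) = v^3 - 2*v^2 - 29*v + 30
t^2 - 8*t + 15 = (t - 5)*(t - 3)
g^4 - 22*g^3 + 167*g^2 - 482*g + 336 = (g - 8)*(g - 7)*(g - 6)*(g - 1)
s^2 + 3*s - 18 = (s - 3)*(s + 6)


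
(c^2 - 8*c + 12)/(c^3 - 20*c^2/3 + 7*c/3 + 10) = 3*(c - 2)/(3*c^2 - 2*c - 5)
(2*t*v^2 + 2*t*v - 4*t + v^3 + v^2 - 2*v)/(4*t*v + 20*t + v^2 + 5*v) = (2*t*v^2 + 2*t*v - 4*t + v^3 + v^2 - 2*v)/(4*t*v + 20*t + v^2 + 5*v)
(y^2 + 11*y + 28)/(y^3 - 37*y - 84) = (y + 7)/(y^2 - 4*y - 21)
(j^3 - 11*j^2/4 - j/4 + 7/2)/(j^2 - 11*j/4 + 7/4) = (j^2 - j - 2)/(j - 1)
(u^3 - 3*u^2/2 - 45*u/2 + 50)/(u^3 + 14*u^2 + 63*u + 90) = (u^2 - 13*u/2 + 10)/(u^2 + 9*u + 18)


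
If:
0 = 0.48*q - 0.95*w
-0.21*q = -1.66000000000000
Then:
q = 7.90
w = 3.99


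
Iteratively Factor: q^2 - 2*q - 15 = (q + 3)*(q - 5)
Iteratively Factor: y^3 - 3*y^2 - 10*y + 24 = (y - 2)*(y^2 - y - 12) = (y - 4)*(y - 2)*(y + 3)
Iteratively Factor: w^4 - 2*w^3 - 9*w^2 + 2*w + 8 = (w + 2)*(w^3 - 4*w^2 - w + 4) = (w + 1)*(w + 2)*(w^2 - 5*w + 4) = (w - 4)*(w + 1)*(w + 2)*(w - 1)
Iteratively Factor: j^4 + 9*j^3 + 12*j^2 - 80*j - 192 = (j + 4)*(j^3 + 5*j^2 - 8*j - 48) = (j + 4)^2*(j^2 + j - 12) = (j - 3)*(j + 4)^2*(j + 4)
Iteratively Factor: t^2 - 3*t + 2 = (t - 2)*(t - 1)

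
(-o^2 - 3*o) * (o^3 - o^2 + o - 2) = -o^5 - 2*o^4 + 2*o^3 - o^2 + 6*o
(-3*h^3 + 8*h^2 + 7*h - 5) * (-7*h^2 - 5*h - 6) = 21*h^5 - 41*h^4 - 71*h^3 - 48*h^2 - 17*h + 30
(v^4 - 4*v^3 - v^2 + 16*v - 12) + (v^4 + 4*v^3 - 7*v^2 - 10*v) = 2*v^4 - 8*v^2 + 6*v - 12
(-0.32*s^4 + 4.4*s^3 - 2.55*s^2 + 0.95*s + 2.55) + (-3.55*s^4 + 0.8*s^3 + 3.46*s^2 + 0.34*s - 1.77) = -3.87*s^4 + 5.2*s^3 + 0.91*s^2 + 1.29*s + 0.78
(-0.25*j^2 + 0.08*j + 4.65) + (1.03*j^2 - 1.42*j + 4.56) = 0.78*j^2 - 1.34*j + 9.21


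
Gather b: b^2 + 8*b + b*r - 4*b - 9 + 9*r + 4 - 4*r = b^2 + b*(r + 4) + 5*r - 5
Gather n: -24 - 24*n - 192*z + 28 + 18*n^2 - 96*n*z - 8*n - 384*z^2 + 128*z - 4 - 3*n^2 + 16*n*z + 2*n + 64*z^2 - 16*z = 15*n^2 + n*(-80*z - 30) - 320*z^2 - 80*z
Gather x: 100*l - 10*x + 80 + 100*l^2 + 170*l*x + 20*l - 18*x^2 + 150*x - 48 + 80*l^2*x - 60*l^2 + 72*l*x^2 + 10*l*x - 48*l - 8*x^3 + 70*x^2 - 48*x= 40*l^2 + 72*l - 8*x^3 + x^2*(72*l + 52) + x*(80*l^2 + 180*l + 92) + 32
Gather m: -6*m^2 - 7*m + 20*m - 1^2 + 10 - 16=-6*m^2 + 13*m - 7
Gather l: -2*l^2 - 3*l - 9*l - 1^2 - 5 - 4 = -2*l^2 - 12*l - 10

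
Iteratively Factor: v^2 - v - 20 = (v + 4)*(v - 5)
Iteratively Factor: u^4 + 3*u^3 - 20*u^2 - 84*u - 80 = (u + 2)*(u^3 + u^2 - 22*u - 40) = (u + 2)*(u + 4)*(u^2 - 3*u - 10) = (u - 5)*(u + 2)*(u + 4)*(u + 2)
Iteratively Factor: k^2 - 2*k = (k)*(k - 2)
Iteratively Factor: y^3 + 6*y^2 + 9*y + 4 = (y + 1)*(y^2 + 5*y + 4) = (y + 1)*(y + 4)*(y + 1)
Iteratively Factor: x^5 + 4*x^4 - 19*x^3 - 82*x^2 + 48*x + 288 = (x - 4)*(x^4 + 8*x^3 + 13*x^2 - 30*x - 72) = (x - 4)*(x - 2)*(x^3 + 10*x^2 + 33*x + 36) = (x - 4)*(x - 2)*(x + 3)*(x^2 + 7*x + 12) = (x - 4)*(x - 2)*(x + 3)^2*(x + 4)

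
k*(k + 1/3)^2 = k^3 + 2*k^2/3 + k/9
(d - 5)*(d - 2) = d^2 - 7*d + 10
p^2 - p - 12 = (p - 4)*(p + 3)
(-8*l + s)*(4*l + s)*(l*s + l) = -32*l^3*s - 32*l^3 - 4*l^2*s^2 - 4*l^2*s + l*s^3 + l*s^2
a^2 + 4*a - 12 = (a - 2)*(a + 6)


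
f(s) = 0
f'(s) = 0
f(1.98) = 0.00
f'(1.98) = 0.00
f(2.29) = 0.00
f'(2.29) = 0.00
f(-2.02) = 0.00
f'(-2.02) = 0.00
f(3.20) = 0.00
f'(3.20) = 0.00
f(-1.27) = 0.00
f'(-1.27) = 0.00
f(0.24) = 0.00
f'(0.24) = 0.00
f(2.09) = 0.00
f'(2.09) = 0.00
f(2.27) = 0.00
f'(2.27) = 0.00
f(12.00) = 0.00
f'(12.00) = 0.00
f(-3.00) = 0.00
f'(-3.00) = 0.00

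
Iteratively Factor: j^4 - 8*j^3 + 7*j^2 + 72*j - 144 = (j - 3)*(j^3 - 5*j^2 - 8*j + 48) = (j - 4)*(j - 3)*(j^2 - j - 12) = (j - 4)^2*(j - 3)*(j + 3)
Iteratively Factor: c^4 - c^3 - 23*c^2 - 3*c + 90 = (c - 5)*(c^3 + 4*c^2 - 3*c - 18) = (c - 5)*(c + 3)*(c^2 + c - 6) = (c - 5)*(c + 3)^2*(c - 2)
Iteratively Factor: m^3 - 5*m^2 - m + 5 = (m - 1)*(m^2 - 4*m - 5) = (m - 5)*(m - 1)*(m + 1)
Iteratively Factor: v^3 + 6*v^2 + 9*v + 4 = (v + 1)*(v^2 + 5*v + 4) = (v + 1)*(v + 4)*(v + 1)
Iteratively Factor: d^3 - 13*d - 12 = (d - 4)*(d^2 + 4*d + 3) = (d - 4)*(d + 1)*(d + 3)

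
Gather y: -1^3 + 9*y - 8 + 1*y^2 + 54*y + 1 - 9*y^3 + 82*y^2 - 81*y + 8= -9*y^3 + 83*y^2 - 18*y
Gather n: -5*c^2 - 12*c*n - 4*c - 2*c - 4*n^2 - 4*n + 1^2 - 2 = -5*c^2 - 6*c - 4*n^2 + n*(-12*c - 4) - 1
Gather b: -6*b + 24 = 24 - 6*b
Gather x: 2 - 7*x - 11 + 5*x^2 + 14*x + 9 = 5*x^2 + 7*x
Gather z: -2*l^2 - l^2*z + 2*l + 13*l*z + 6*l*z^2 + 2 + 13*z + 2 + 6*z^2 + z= -2*l^2 + 2*l + z^2*(6*l + 6) + z*(-l^2 + 13*l + 14) + 4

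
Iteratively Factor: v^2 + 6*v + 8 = (v + 4)*(v + 2)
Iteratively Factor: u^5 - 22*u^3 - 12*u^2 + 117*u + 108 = (u + 1)*(u^4 - u^3 - 21*u^2 + 9*u + 108) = (u + 1)*(u + 3)*(u^3 - 4*u^2 - 9*u + 36) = (u - 4)*(u + 1)*(u + 3)*(u^2 - 9) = (u - 4)*(u - 3)*(u + 1)*(u + 3)*(u + 3)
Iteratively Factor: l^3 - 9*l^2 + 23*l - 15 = (l - 5)*(l^2 - 4*l + 3) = (l - 5)*(l - 3)*(l - 1)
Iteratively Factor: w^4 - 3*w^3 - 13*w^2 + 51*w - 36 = (w - 3)*(w^3 - 13*w + 12) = (w - 3)*(w - 1)*(w^2 + w - 12) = (w - 3)*(w - 1)*(w + 4)*(w - 3)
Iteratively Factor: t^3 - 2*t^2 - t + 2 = (t - 1)*(t^2 - t - 2) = (t - 1)*(t + 1)*(t - 2)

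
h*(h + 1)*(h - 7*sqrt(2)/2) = h^3 - 7*sqrt(2)*h^2/2 + h^2 - 7*sqrt(2)*h/2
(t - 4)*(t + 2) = t^2 - 2*t - 8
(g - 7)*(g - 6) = g^2 - 13*g + 42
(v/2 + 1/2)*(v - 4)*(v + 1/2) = v^3/2 - 5*v^2/4 - 11*v/4 - 1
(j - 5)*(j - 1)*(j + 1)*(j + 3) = j^4 - 2*j^3 - 16*j^2 + 2*j + 15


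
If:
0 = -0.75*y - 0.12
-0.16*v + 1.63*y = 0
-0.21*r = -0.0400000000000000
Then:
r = 0.19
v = -1.63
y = -0.16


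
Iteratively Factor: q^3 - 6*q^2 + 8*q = (q - 4)*(q^2 - 2*q) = (q - 4)*(q - 2)*(q)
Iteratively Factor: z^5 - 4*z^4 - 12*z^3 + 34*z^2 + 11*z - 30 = (z - 5)*(z^4 + z^3 - 7*z^2 - z + 6) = (z - 5)*(z - 2)*(z^3 + 3*z^2 - z - 3) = (z - 5)*(z - 2)*(z + 3)*(z^2 - 1) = (z - 5)*(z - 2)*(z + 1)*(z + 3)*(z - 1)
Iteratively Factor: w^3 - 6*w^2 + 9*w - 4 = (w - 4)*(w^2 - 2*w + 1) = (w - 4)*(w - 1)*(w - 1)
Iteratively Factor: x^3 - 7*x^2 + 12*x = (x - 3)*(x^2 - 4*x) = (x - 4)*(x - 3)*(x)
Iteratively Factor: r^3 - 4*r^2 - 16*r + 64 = (r - 4)*(r^2 - 16) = (r - 4)^2*(r + 4)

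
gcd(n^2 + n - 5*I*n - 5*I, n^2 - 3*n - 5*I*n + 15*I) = n - 5*I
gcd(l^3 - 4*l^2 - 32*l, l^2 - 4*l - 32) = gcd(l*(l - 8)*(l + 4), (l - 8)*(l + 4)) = l^2 - 4*l - 32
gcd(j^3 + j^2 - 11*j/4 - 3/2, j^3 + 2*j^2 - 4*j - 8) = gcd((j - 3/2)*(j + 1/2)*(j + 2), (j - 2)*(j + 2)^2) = j + 2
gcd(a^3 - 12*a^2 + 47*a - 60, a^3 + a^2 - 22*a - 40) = a - 5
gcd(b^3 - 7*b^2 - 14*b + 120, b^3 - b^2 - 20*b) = b^2 - b - 20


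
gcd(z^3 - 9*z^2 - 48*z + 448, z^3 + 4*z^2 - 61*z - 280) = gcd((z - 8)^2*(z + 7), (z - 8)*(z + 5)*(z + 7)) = z^2 - z - 56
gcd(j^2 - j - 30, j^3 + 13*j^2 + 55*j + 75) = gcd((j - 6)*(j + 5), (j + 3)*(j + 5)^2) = j + 5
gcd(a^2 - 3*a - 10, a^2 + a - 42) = 1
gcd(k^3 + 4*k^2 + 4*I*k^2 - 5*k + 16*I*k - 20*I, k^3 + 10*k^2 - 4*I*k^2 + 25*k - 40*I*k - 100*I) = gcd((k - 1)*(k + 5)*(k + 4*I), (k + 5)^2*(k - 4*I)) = k + 5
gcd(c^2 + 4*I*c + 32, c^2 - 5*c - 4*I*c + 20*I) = c - 4*I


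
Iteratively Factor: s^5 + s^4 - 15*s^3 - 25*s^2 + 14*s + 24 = (s + 3)*(s^4 - 2*s^3 - 9*s^2 + 2*s + 8) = (s + 2)*(s + 3)*(s^3 - 4*s^2 - s + 4) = (s - 4)*(s + 2)*(s + 3)*(s^2 - 1) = (s - 4)*(s + 1)*(s + 2)*(s + 3)*(s - 1)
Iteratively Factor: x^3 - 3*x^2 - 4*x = (x + 1)*(x^2 - 4*x) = (x - 4)*(x + 1)*(x)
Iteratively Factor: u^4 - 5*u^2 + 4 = (u + 2)*(u^3 - 2*u^2 - u + 2) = (u - 2)*(u + 2)*(u^2 - 1) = (u - 2)*(u + 1)*(u + 2)*(u - 1)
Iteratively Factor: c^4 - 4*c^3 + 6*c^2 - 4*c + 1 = (c - 1)*(c^3 - 3*c^2 + 3*c - 1) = (c - 1)^2*(c^2 - 2*c + 1) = (c - 1)^3*(c - 1)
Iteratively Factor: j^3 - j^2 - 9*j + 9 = (j - 1)*(j^2 - 9) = (j - 1)*(j + 3)*(j - 3)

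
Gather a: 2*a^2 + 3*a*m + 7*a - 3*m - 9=2*a^2 + a*(3*m + 7) - 3*m - 9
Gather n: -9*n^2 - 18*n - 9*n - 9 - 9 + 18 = -9*n^2 - 27*n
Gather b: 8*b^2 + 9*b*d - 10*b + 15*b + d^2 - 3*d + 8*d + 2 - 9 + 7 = 8*b^2 + b*(9*d + 5) + d^2 + 5*d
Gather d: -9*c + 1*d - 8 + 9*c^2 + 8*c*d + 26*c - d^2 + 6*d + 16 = 9*c^2 + 17*c - d^2 + d*(8*c + 7) + 8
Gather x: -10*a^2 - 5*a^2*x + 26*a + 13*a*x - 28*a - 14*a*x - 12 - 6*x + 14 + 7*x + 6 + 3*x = -10*a^2 - 2*a + x*(-5*a^2 - a + 4) + 8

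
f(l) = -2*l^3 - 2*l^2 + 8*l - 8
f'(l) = -6*l^2 - 4*l + 8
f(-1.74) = -17.44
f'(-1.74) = -3.21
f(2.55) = -33.77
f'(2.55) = -41.22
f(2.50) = -31.75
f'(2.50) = -39.50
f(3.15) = -65.16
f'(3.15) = -64.14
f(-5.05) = 158.17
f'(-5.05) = -124.82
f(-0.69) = -13.82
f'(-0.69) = 7.90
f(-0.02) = -8.16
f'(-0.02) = 8.08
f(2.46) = -30.20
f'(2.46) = -38.15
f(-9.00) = 1216.00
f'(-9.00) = -442.00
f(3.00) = -56.00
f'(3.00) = -58.00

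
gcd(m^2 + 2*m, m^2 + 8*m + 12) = m + 2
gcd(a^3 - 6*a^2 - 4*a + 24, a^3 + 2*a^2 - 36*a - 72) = a^2 - 4*a - 12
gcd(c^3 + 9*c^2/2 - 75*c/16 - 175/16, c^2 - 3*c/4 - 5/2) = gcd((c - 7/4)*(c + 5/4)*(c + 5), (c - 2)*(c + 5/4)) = c + 5/4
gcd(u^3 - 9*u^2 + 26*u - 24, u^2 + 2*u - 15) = u - 3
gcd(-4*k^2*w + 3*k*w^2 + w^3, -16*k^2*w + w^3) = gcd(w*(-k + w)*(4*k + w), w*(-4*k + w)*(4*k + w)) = 4*k*w + w^2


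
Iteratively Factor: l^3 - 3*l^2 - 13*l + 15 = (l - 1)*(l^2 - 2*l - 15) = (l - 1)*(l + 3)*(l - 5)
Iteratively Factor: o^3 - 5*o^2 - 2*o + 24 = (o - 3)*(o^2 - 2*o - 8) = (o - 4)*(o - 3)*(o + 2)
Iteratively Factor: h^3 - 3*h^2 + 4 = (h - 2)*(h^2 - h - 2) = (h - 2)*(h + 1)*(h - 2)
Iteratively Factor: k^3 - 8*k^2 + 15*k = (k - 5)*(k^2 - 3*k) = (k - 5)*(k - 3)*(k)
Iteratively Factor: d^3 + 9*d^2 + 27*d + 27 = (d + 3)*(d^2 + 6*d + 9) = (d + 3)^2*(d + 3)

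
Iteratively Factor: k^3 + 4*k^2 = (k)*(k^2 + 4*k) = k^2*(k + 4)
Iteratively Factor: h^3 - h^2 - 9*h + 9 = (h - 1)*(h^2 - 9) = (h - 1)*(h + 3)*(h - 3)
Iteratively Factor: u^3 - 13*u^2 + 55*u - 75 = (u - 3)*(u^2 - 10*u + 25) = (u - 5)*(u - 3)*(u - 5)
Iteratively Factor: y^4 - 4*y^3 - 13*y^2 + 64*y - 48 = (y - 1)*(y^3 - 3*y^2 - 16*y + 48) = (y - 1)*(y + 4)*(y^2 - 7*y + 12) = (y - 3)*(y - 1)*(y + 4)*(y - 4)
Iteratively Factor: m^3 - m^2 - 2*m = (m)*(m^2 - m - 2) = m*(m + 1)*(m - 2)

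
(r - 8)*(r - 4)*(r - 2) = r^3 - 14*r^2 + 56*r - 64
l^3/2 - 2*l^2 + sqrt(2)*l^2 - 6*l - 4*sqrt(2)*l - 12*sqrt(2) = (l/2 + sqrt(2))*(l - 6)*(l + 2)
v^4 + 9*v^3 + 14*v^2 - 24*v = v*(v - 1)*(v + 4)*(v + 6)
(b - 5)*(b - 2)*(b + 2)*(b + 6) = b^4 + b^3 - 34*b^2 - 4*b + 120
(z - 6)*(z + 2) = z^2 - 4*z - 12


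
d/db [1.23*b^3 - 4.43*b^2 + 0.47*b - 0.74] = 3.69*b^2 - 8.86*b + 0.47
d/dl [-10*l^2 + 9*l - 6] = 9 - 20*l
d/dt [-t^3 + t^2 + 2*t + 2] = -3*t^2 + 2*t + 2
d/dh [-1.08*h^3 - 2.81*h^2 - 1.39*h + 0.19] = -3.24*h^2 - 5.62*h - 1.39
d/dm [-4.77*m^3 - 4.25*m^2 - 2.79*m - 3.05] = -14.31*m^2 - 8.5*m - 2.79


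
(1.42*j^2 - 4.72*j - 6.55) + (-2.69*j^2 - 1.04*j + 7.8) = -1.27*j^2 - 5.76*j + 1.25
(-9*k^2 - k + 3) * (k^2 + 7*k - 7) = -9*k^4 - 64*k^3 + 59*k^2 + 28*k - 21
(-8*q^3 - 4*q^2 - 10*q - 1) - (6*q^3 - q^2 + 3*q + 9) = -14*q^3 - 3*q^2 - 13*q - 10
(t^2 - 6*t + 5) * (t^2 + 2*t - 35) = t^4 - 4*t^3 - 42*t^2 + 220*t - 175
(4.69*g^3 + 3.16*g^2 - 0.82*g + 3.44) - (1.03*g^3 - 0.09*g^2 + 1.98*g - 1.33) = 3.66*g^3 + 3.25*g^2 - 2.8*g + 4.77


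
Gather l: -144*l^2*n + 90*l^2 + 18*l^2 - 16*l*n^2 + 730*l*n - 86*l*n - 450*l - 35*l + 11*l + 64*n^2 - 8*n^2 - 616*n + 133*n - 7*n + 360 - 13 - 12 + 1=l^2*(108 - 144*n) + l*(-16*n^2 + 644*n - 474) + 56*n^2 - 490*n + 336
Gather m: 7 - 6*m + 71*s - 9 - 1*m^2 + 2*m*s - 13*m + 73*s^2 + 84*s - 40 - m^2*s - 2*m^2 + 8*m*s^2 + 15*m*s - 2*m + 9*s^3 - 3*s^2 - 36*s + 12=m^2*(-s - 3) + m*(8*s^2 + 17*s - 21) + 9*s^3 + 70*s^2 + 119*s - 30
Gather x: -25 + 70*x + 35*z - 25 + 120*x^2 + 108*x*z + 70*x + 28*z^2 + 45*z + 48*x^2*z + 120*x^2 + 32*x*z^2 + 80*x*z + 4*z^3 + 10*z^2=x^2*(48*z + 240) + x*(32*z^2 + 188*z + 140) + 4*z^3 + 38*z^2 + 80*z - 50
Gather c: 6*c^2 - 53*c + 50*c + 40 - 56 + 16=6*c^2 - 3*c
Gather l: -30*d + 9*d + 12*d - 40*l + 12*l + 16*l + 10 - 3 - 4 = -9*d - 12*l + 3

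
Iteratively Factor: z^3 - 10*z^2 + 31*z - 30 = (z - 3)*(z^2 - 7*z + 10) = (z - 3)*(z - 2)*(z - 5)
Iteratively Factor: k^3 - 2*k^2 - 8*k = (k + 2)*(k^2 - 4*k) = k*(k + 2)*(k - 4)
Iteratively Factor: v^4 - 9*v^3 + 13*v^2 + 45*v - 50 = (v + 2)*(v^3 - 11*v^2 + 35*v - 25) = (v - 5)*(v + 2)*(v^2 - 6*v + 5) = (v - 5)*(v - 1)*(v + 2)*(v - 5)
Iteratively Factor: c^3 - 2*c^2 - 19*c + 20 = (c - 5)*(c^2 + 3*c - 4) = (c - 5)*(c - 1)*(c + 4)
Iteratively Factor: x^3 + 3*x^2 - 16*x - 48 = (x + 3)*(x^2 - 16) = (x - 4)*(x + 3)*(x + 4)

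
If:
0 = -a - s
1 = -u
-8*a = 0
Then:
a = 0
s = 0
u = -1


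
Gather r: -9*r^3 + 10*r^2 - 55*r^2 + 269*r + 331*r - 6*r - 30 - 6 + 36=-9*r^3 - 45*r^2 + 594*r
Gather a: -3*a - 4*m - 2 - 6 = -3*a - 4*m - 8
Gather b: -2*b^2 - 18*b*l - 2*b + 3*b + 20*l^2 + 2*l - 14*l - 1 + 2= -2*b^2 + b*(1 - 18*l) + 20*l^2 - 12*l + 1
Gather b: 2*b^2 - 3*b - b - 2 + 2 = 2*b^2 - 4*b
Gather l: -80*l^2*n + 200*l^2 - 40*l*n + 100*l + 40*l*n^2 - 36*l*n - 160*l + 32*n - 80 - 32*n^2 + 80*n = l^2*(200 - 80*n) + l*(40*n^2 - 76*n - 60) - 32*n^2 + 112*n - 80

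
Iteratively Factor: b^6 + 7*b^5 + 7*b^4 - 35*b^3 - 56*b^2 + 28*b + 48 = (b + 3)*(b^5 + 4*b^4 - 5*b^3 - 20*b^2 + 4*b + 16) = (b + 2)*(b + 3)*(b^4 + 2*b^3 - 9*b^2 - 2*b + 8) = (b - 2)*(b + 2)*(b + 3)*(b^3 + 4*b^2 - b - 4) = (b - 2)*(b + 1)*(b + 2)*(b + 3)*(b^2 + 3*b - 4) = (b - 2)*(b - 1)*(b + 1)*(b + 2)*(b + 3)*(b + 4)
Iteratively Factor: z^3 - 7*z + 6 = (z + 3)*(z^2 - 3*z + 2) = (z - 1)*(z + 3)*(z - 2)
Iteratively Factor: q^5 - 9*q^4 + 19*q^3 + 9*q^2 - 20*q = (q - 5)*(q^4 - 4*q^3 - q^2 + 4*q) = q*(q - 5)*(q^3 - 4*q^2 - q + 4) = q*(q - 5)*(q - 4)*(q^2 - 1) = q*(q - 5)*(q - 4)*(q + 1)*(q - 1)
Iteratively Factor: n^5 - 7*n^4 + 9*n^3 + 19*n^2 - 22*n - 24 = (n - 2)*(n^4 - 5*n^3 - n^2 + 17*n + 12) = (n - 2)*(n + 1)*(n^3 - 6*n^2 + 5*n + 12) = (n - 4)*(n - 2)*(n + 1)*(n^2 - 2*n - 3) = (n - 4)*(n - 3)*(n - 2)*(n + 1)*(n + 1)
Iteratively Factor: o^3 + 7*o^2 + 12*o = (o + 3)*(o^2 + 4*o) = o*(o + 3)*(o + 4)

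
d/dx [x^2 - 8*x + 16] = 2*x - 8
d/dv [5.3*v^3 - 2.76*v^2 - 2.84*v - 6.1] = 15.9*v^2 - 5.52*v - 2.84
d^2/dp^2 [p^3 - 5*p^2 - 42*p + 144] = 6*p - 10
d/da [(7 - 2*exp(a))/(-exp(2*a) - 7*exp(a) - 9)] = (-2*exp(2*a) + 14*exp(a) + 67)*exp(a)/(exp(4*a) + 14*exp(3*a) + 67*exp(2*a) + 126*exp(a) + 81)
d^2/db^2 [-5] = 0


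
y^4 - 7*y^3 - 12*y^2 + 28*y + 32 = (y - 8)*(y - 2)*(y + 1)*(y + 2)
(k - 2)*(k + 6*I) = k^2 - 2*k + 6*I*k - 12*I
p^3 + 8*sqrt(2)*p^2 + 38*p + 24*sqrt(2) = (p + sqrt(2))*(p + 3*sqrt(2))*(p + 4*sqrt(2))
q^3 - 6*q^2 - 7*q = q*(q - 7)*(q + 1)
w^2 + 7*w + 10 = (w + 2)*(w + 5)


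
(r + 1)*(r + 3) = r^2 + 4*r + 3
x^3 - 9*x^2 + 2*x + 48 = (x - 8)*(x - 3)*(x + 2)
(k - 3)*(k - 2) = k^2 - 5*k + 6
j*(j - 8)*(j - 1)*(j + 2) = j^4 - 7*j^3 - 10*j^2 + 16*j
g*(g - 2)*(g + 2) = g^3 - 4*g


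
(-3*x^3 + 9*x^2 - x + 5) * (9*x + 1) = -27*x^4 + 78*x^3 + 44*x + 5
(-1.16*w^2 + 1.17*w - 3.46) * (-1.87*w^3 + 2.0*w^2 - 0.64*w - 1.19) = 2.1692*w^5 - 4.5079*w^4 + 9.5526*w^3 - 6.2884*w^2 + 0.8221*w + 4.1174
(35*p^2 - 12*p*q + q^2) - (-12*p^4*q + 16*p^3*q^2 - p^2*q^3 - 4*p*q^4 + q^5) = 12*p^4*q - 16*p^3*q^2 + p^2*q^3 + 35*p^2 + 4*p*q^4 - 12*p*q - q^5 + q^2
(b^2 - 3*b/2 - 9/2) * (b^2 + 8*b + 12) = b^4 + 13*b^3/2 - 9*b^2/2 - 54*b - 54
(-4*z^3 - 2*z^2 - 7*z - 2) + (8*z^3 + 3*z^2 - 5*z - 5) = 4*z^3 + z^2 - 12*z - 7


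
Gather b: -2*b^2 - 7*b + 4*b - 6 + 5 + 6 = -2*b^2 - 3*b + 5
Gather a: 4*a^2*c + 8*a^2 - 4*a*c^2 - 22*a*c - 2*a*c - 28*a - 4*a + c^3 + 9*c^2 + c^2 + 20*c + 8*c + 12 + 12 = a^2*(4*c + 8) + a*(-4*c^2 - 24*c - 32) + c^3 + 10*c^2 + 28*c + 24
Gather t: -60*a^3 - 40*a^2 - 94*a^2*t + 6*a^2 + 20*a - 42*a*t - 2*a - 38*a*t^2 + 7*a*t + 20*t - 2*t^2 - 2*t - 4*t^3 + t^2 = -60*a^3 - 34*a^2 + 18*a - 4*t^3 + t^2*(-38*a - 1) + t*(-94*a^2 - 35*a + 18)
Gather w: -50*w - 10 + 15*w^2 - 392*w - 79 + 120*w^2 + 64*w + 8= 135*w^2 - 378*w - 81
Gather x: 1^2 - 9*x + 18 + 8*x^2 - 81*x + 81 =8*x^2 - 90*x + 100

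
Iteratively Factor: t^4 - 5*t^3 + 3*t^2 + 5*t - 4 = (t - 1)*(t^3 - 4*t^2 - t + 4) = (t - 1)^2*(t^2 - 3*t - 4) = (t - 1)^2*(t + 1)*(t - 4)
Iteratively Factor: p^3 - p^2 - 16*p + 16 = (p - 4)*(p^2 + 3*p - 4) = (p - 4)*(p - 1)*(p + 4)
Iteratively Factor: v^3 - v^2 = (v)*(v^2 - v) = v*(v - 1)*(v)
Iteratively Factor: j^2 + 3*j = (j)*(j + 3)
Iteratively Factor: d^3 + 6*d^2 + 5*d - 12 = (d + 4)*(d^2 + 2*d - 3) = (d + 3)*(d + 4)*(d - 1)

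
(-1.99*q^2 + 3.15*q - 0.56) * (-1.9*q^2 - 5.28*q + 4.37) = 3.781*q^4 + 4.5222*q^3 - 24.2643*q^2 + 16.7223*q - 2.4472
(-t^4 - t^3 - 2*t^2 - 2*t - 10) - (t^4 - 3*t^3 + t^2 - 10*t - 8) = -2*t^4 + 2*t^3 - 3*t^2 + 8*t - 2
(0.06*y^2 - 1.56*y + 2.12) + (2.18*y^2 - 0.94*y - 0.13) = 2.24*y^2 - 2.5*y + 1.99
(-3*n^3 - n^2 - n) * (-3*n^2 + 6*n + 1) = 9*n^5 - 15*n^4 - 6*n^3 - 7*n^2 - n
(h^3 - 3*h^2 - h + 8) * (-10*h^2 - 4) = -10*h^5 + 30*h^4 + 6*h^3 - 68*h^2 + 4*h - 32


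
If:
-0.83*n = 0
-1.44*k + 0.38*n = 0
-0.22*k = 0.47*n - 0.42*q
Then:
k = 0.00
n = 0.00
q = 0.00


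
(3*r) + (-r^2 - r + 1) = -r^2 + 2*r + 1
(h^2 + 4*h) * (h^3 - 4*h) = h^5 + 4*h^4 - 4*h^3 - 16*h^2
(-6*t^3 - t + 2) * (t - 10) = -6*t^4 + 60*t^3 - t^2 + 12*t - 20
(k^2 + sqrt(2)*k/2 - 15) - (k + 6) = k^2 - k + sqrt(2)*k/2 - 21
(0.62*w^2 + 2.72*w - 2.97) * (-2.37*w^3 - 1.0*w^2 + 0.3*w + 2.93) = -1.4694*w^5 - 7.0664*w^4 + 4.5049*w^3 + 5.6026*w^2 + 7.0786*w - 8.7021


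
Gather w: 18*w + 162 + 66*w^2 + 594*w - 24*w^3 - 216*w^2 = -24*w^3 - 150*w^2 + 612*w + 162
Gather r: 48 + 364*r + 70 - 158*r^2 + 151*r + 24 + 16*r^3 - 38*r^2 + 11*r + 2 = 16*r^3 - 196*r^2 + 526*r + 144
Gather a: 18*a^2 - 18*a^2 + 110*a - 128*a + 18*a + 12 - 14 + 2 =0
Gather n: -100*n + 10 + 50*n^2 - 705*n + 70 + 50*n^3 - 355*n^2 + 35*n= 50*n^3 - 305*n^2 - 770*n + 80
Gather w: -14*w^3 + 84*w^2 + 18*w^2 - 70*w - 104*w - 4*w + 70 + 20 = -14*w^3 + 102*w^2 - 178*w + 90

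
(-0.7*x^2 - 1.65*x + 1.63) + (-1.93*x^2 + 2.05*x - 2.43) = -2.63*x^2 + 0.4*x - 0.8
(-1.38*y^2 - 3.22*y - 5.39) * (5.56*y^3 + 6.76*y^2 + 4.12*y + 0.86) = -7.6728*y^5 - 27.232*y^4 - 57.4212*y^3 - 50.8896*y^2 - 24.976*y - 4.6354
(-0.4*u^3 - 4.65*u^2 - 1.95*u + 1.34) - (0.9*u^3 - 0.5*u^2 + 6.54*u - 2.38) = -1.3*u^3 - 4.15*u^2 - 8.49*u + 3.72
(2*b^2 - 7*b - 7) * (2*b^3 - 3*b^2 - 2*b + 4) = 4*b^5 - 20*b^4 + 3*b^3 + 43*b^2 - 14*b - 28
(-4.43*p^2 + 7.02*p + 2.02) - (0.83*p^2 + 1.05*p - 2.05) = -5.26*p^2 + 5.97*p + 4.07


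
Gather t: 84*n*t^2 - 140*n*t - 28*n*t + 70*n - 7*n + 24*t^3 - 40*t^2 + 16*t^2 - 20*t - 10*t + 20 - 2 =63*n + 24*t^3 + t^2*(84*n - 24) + t*(-168*n - 30) + 18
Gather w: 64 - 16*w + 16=80 - 16*w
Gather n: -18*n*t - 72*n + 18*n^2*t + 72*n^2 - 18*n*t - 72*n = n^2*(18*t + 72) + n*(-36*t - 144)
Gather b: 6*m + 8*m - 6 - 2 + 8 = 14*m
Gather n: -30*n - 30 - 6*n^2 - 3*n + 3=-6*n^2 - 33*n - 27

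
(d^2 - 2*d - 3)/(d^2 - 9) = (d + 1)/(d + 3)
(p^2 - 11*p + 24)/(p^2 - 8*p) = (p - 3)/p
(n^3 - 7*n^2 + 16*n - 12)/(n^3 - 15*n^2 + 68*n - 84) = (n^2 - 5*n + 6)/(n^2 - 13*n + 42)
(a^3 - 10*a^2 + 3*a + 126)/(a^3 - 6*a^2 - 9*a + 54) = (a - 7)/(a - 3)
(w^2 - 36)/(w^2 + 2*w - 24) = (w - 6)/(w - 4)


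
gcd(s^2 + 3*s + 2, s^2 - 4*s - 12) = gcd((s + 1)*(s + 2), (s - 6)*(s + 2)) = s + 2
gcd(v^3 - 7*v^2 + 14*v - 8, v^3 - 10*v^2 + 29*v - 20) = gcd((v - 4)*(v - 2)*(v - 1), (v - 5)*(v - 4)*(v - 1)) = v^2 - 5*v + 4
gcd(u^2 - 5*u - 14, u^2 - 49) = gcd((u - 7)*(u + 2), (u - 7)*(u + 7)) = u - 7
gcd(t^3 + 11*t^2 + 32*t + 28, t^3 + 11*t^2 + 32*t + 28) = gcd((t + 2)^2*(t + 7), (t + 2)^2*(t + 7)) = t^3 + 11*t^2 + 32*t + 28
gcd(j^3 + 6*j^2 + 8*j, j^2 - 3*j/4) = j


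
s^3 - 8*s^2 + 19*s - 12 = (s - 4)*(s - 3)*(s - 1)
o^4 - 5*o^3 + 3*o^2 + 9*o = o*(o - 3)^2*(o + 1)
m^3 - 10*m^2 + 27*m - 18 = (m - 6)*(m - 3)*(m - 1)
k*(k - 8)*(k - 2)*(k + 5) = k^4 - 5*k^3 - 34*k^2 + 80*k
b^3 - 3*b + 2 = (b - 1)^2*(b + 2)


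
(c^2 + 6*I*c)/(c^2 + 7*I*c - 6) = c/(c + I)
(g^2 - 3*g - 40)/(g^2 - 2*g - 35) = (g - 8)/(g - 7)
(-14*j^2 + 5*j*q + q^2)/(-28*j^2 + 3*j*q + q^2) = (-2*j + q)/(-4*j + q)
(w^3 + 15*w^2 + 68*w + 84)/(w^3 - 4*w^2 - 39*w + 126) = (w^2 + 9*w + 14)/(w^2 - 10*w + 21)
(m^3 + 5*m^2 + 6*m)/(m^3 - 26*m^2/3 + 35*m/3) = 3*(m^2 + 5*m + 6)/(3*m^2 - 26*m + 35)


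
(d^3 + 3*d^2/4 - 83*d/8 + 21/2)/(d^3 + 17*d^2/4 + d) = (8*d^2 - 26*d + 21)/(2*d*(4*d + 1))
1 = 1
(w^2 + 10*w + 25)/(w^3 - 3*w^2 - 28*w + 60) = (w + 5)/(w^2 - 8*w + 12)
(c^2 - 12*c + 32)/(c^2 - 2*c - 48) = (c - 4)/(c + 6)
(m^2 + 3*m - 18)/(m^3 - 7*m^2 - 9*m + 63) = (m + 6)/(m^2 - 4*m - 21)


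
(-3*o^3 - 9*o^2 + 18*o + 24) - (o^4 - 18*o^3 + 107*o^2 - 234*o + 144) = -o^4 + 15*o^3 - 116*o^2 + 252*o - 120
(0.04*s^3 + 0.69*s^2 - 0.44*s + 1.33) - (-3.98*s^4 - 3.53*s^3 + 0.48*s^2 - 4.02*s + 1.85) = 3.98*s^4 + 3.57*s^3 + 0.21*s^2 + 3.58*s - 0.52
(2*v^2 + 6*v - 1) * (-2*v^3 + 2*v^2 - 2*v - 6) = -4*v^5 - 8*v^4 + 10*v^3 - 26*v^2 - 34*v + 6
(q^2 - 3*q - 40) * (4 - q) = -q^3 + 7*q^2 + 28*q - 160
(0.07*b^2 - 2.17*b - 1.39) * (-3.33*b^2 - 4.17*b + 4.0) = -0.2331*b^4 + 6.9342*b^3 + 13.9576*b^2 - 2.8837*b - 5.56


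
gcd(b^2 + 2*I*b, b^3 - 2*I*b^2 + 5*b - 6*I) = b + 2*I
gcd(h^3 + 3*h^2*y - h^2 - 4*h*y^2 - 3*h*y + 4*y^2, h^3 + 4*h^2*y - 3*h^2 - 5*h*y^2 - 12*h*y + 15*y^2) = -h + y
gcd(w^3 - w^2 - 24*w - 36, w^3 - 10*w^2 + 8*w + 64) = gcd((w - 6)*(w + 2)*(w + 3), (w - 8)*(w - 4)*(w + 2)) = w + 2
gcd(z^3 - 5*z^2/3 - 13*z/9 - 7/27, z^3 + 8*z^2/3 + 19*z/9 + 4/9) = z + 1/3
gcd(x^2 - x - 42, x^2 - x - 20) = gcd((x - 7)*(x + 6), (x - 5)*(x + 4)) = 1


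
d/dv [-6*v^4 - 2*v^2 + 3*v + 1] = -24*v^3 - 4*v + 3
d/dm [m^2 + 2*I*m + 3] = 2*m + 2*I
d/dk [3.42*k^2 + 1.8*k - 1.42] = 6.84*k + 1.8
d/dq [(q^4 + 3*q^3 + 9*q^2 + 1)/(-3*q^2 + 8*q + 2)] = (-6*q^5 + 15*q^4 + 56*q^3 + 90*q^2 + 42*q - 8)/(9*q^4 - 48*q^3 + 52*q^2 + 32*q + 4)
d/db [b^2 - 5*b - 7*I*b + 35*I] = 2*b - 5 - 7*I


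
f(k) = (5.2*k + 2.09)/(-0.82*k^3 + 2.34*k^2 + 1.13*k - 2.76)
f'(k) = (5.2*k + 2.09)*(2.46*k^2 - 4.68*k - 1.13)/(-0.82*k^3 + 2.34*k^2 + 1.13*k - 2.76)^2 + 5.2/(-0.82*k^3 + 2.34*k^2 + 1.13*k - 2.76)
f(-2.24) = -0.61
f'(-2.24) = -0.51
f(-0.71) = 0.77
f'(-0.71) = -3.75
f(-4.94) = -0.16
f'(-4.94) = -0.05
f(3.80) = -2.26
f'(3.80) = 3.34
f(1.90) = 5.42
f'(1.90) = -0.44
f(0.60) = -3.68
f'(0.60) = -11.59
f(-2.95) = -0.38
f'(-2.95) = -0.21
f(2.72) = 14.44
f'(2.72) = 60.35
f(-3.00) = -0.36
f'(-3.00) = -0.20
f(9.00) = -0.12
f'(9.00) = 0.03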